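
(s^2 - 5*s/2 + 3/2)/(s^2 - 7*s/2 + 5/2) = (2*s - 3)/(2*s - 5)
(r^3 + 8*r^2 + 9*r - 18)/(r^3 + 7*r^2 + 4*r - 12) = (r + 3)/(r + 2)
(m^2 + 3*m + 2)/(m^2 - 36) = (m^2 + 3*m + 2)/(m^2 - 36)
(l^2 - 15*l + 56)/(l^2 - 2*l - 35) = (l - 8)/(l + 5)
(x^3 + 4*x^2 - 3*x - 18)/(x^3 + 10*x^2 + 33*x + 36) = (x - 2)/(x + 4)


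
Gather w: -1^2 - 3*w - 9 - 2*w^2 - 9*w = -2*w^2 - 12*w - 10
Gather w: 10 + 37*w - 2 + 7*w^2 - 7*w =7*w^2 + 30*w + 8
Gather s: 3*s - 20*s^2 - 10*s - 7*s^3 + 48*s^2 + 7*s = -7*s^3 + 28*s^2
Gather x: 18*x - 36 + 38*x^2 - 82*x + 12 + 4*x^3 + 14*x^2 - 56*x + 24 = 4*x^3 + 52*x^2 - 120*x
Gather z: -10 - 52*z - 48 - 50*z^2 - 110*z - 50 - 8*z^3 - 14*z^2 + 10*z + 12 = -8*z^3 - 64*z^2 - 152*z - 96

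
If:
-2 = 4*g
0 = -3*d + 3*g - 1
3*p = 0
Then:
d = -5/6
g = -1/2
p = 0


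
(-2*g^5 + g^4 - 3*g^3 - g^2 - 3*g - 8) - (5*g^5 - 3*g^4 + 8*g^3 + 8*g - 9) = -7*g^5 + 4*g^4 - 11*g^3 - g^2 - 11*g + 1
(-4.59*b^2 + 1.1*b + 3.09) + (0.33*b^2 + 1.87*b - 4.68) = -4.26*b^2 + 2.97*b - 1.59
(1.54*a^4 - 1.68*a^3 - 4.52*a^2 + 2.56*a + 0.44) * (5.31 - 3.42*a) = -5.2668*a^5 + 13.923*a^4 + 6.5376*a^3 - 32.7564*a^2 + 12.0888*a + 2.3364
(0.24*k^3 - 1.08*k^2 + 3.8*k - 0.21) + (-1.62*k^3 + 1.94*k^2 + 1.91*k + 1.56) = -1.38*k^3 + 0.86*k^2 + 5.71*k + 1.35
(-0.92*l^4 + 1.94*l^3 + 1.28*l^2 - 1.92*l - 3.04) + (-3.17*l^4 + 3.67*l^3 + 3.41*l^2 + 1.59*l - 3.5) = -4.09*l^4 + 5.61*l^3 + 4.69*l^2 - 0.33*l - 6.54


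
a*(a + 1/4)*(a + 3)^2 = a^4 + 25*a^3/4 + 21*a^2/2 + 9*a/4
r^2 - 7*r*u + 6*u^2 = (r - 6*u)*(r - u)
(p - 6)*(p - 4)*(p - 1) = p^3 - 11*p^2 + 34*p - 24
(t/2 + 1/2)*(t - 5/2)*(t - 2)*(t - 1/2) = t^4/2 - 2*t^3 + 9*t^2/8 + 19*t/8 - 5/4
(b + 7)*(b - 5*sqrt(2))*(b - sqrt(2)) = b^3 - 6*sqrt(2)*b^2 + 7*b^2 - 42*sqrt(2)*b + 10*b + 70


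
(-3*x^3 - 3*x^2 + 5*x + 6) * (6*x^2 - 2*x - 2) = -18*x^5 - 12*x^4 + 42*x^3 + 32*x^2 - 22*x - 12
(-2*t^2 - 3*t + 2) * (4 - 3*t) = 6*t^3 + t^2 - 18*t + 8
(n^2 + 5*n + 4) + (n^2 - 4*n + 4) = 2*n^2 + n + 8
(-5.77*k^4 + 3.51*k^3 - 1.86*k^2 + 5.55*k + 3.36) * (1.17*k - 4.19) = -6.7509*k^5 + 28.283*k^4 - 16.8831*k^3 + 14.2869*k^2 - 19.3233*k - 14.0784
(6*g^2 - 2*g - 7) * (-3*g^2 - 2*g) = -18*g^4 - 6*g^3 + 25*g^2 + 14*g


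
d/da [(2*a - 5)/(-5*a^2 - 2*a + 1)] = 2*(5*a^2 - 25*a - 4)/(25*a^4 + 20*a^3 - 6*a^2 - 4*a + 1)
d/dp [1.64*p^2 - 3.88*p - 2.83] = 3.28*p - 3.88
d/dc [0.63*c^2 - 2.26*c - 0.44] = 1.26*c - 2.26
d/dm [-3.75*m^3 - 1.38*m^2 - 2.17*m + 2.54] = -11.25*m^2 - 2.76*m - 2.17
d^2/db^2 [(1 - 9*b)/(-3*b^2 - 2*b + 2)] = 2*(4*(3*b + 1)^2*(9*b - 1) - 3*(27*b + 5)*(3*b^2 + 2*b - 2))/(3*b^2 + 2*b - 2)^3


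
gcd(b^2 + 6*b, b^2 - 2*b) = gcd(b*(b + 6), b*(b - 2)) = b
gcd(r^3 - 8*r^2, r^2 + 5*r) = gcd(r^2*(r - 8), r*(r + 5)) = r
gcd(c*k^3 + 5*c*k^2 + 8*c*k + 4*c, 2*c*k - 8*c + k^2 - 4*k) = 1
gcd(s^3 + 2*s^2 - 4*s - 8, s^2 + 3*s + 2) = s + 2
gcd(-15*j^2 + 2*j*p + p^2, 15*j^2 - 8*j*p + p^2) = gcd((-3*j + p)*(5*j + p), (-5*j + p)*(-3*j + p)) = -3*j + p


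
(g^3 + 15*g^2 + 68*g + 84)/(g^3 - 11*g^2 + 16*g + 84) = (g^2 + 13*g + 42)/(g^2 - 13*g + 42)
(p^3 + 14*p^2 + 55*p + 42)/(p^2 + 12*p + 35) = (p^2 + 7*p + 6)/(p + 5)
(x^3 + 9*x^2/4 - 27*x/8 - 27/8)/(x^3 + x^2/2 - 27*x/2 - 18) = (8*x^2 - 6*x - 9)/(4*(2*x^2 - 5*x - 12))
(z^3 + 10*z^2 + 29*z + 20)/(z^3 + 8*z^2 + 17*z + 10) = (z + 4)/(z + 2)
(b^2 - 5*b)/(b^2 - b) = (b - 5)/(b - 1)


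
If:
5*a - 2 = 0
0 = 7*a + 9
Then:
No Solution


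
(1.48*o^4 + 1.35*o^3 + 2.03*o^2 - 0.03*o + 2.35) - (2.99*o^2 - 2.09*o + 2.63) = 1.48*o^4 + 1.35*o^3 - 0.96*o^2 + 2.06*o - 0.28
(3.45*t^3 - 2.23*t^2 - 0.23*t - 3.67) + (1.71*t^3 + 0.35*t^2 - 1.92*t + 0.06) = 5.16*t^3 - 1.88*t^2 - 2.15*t - 3.61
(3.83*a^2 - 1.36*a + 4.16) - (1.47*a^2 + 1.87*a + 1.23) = 2.36*a^2 - 3.23*a + 2.93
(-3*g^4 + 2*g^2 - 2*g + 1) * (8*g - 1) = -24*g^5 + 3*g^4 + 16*g^3 - 18*g^2 + 10*g - 1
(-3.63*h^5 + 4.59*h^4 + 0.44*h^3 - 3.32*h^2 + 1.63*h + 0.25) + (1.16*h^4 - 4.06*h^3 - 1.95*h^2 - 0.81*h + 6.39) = -3.63*h^5 + 5.75*h^4 - 3.62*h^3 - 5.27*h^2 + 0.82*h + 6.64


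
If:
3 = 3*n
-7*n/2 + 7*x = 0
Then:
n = 1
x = 1/2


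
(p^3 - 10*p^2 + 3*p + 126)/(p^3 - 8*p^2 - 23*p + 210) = (p + 3)/(p + 5)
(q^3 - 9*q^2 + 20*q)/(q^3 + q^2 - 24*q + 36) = q*(q^2 - 9*q + 20)/(q^3 + q^2 - 24*q + 36)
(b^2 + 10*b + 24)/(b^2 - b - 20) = (b + 6)/(b - 5)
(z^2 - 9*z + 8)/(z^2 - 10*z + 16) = (z - 1)/(z - 2)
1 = 1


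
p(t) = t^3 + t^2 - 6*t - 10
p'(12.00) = 450.00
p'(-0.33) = -6.33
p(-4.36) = -47.71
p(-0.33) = -7.95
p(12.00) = 1790.00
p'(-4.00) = 34.00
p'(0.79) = -2.55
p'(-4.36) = 42.31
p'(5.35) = 90.57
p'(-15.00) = 639.00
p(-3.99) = -33.66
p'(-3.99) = 33.78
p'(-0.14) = -6.22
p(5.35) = 139.65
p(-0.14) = -9.14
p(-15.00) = -3070.00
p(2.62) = -0.87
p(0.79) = -13.62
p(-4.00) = -34.00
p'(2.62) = 19.83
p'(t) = 3*t^2 + 2*t - 6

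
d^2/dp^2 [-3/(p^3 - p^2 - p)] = 6*(-6*p^4 + 8*p^3 - 3*p - 1)/(p^3*(p^6 - 3*p^5 + 5*p^3 - 3*p - 1))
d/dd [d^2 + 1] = 2*d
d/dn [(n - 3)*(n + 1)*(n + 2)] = 3*n^2 - 7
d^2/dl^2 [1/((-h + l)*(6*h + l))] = 2*(-(h - l)^2 + (h - l)*(6*h + l) - (6*h + l)^2)/((h - l)^3*(6*h + l)^3)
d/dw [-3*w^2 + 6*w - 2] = 6 - 6*w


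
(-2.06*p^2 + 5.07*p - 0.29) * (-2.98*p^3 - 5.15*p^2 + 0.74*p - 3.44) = 6.1388*p^5 - 4.4996*p^4 - 26.7707*p^3 + 12.3317*p^2 - 17.6554*p + 0.9976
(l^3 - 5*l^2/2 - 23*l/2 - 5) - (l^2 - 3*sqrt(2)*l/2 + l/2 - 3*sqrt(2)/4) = l^3 - 7*l^2/2 - 12*l + 3*sqrt(2)*l/2 - 5 + 3*sqrt(2)/4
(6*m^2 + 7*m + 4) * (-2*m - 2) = -12*m^3 - 26*m^2 - 22*m - 8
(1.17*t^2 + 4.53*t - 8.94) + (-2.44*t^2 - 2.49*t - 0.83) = -1.27*t^2 + 2.04*t - 9.77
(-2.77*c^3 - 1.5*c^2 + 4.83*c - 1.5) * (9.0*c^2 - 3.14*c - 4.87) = -24.93*c^5 - 4.8022*c^4 + 61.6699*c^3 - 21.3612*c^2 - 18.8121*c + 7.305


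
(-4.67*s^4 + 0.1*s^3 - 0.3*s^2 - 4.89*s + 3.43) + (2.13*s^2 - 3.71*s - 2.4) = -4.67*s^4 + 0.1*s^3 + 1.83*s^2 - 8.6*s + 1.03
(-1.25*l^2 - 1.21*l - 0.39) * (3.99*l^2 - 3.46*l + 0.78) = -4.9875*l^4 - 0.5029*l^3 + 1.6555*l^2 + 0.4056*l - 0.3042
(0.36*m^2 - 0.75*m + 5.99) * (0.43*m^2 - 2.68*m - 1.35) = 0.1548*m^4 - 1.2873*m^3 + 4.0997*m^2 - 15.0407*m - 8.0865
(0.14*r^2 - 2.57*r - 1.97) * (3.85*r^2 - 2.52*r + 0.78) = 0.539*r^4 - 10.2473*r^3 - 0.9989*r^2 + 2.9598*r - 1.5366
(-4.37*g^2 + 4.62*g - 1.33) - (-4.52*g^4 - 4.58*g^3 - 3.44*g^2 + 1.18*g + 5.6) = 4.52*g^4 + 4.58*g^3 - 0.93*g^2 + 3.44*g - 6.93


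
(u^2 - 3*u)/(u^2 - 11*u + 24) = u/(u - 8)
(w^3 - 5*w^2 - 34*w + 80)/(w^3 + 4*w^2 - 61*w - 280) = (w - 2)/(w + 7)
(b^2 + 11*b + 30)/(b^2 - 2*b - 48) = (b + 5)/(b - 8)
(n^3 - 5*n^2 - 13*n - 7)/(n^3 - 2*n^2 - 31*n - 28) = (n + 1)/(n + 4)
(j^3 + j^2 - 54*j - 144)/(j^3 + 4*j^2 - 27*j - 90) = (j - 8)/(j - 5)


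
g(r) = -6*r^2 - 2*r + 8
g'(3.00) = -38.00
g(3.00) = -52.00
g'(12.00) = -146.00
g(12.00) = -880.00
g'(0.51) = -8.12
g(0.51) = 5.42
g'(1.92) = -25.04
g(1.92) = -17.96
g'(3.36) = -42.32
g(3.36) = -66.46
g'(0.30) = -5.60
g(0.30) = 6.86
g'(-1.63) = 17.56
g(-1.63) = -4.68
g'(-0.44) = 3.28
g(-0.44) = 7.72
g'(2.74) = -34.88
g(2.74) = -42.53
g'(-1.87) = 20.44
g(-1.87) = -9.24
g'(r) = -12*r - 2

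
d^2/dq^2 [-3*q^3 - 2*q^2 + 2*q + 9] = -18*q - 4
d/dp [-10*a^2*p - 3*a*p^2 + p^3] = -10*a^2 - 6*a*p + 3*p^2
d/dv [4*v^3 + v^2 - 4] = 2*v*(6*v + 1)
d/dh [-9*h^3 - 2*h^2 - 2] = h*(-27*h - 4)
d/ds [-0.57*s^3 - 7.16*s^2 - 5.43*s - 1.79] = -1.71*s^2 - 14.32*s - 5.43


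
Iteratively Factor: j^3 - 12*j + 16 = (j - 2)*(j^2 + 2*j - 8) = (j - 2)^2*(j + 4)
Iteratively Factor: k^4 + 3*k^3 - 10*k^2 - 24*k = (k + 4)*(k^3 - k^2 - 6*k) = k*(k + 4)*(k^2 - k - 6) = k*(k + 2)*(k + 4)*(k - 3)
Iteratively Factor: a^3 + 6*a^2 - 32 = (a + 4)*(a^2 + 2*a - 8) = (a + 4)^2*(a - 2)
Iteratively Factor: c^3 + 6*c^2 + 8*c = (c + 4)*(c^2 + 2*c) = (c + 2)*(c + 4)*(c)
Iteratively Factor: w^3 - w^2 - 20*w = (w + 4)*(w^2 - 5*w) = w*(w + 4)*(w - 5)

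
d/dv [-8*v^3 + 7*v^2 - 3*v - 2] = -24*v^2 + 14*v - 3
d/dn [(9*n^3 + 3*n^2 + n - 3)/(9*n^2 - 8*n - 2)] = (81*n^4 - 144*n^3 - 87*n^2 + 42*n - 26)/(81*n^4 - 144*n^3 + 28*n^2 + 32*n + 4)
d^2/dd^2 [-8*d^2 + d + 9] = -16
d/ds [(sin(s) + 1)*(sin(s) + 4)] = (2*sin(s) + 5)*cos(s)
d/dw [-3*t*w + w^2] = -3*t + 2*w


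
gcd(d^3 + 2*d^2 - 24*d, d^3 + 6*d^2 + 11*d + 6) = 1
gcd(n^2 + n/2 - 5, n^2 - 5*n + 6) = n - 2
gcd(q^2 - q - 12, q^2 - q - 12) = q^2 - q - 12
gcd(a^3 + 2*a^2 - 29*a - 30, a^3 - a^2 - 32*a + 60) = a^2 + a - 30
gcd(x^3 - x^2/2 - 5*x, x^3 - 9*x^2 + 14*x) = x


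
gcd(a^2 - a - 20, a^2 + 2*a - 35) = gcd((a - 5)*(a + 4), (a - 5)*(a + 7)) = a - 5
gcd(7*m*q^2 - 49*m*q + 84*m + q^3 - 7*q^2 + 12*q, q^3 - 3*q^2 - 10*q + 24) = q - 4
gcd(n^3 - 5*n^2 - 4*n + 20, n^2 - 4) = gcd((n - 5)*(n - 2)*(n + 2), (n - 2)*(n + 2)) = n^2 - 4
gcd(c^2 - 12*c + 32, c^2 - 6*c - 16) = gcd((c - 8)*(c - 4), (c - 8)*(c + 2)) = c - 8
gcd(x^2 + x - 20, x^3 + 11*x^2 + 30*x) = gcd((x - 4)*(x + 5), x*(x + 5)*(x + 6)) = x + 5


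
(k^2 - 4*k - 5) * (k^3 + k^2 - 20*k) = k^5 - 3*k^4 - 29*k^3 + 75*k^2 + 100*k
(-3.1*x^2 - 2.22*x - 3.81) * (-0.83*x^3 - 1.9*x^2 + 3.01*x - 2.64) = 2.573*x^5 + 7.7326*x^4 - 1.9507*x^3 + 8.7408*x^2 - 5.6073*x + 10.0584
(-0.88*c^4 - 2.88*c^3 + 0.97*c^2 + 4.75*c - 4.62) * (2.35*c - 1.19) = -2.068*c^5 - 5.7208*c^4 + 5.7067*c^3 + 10.0082*c^2 - 16.5095*c + 5.4978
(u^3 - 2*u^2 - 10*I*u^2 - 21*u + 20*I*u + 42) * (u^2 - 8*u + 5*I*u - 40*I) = u^5 - 10*u^4 - 5*I*u^4 + 45*u^3 + 50*I*u^3 - 290*u^2 - 185*I*u^2 + 464*u + 1050*I*u - 1680*I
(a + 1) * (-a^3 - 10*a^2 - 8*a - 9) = -a^4 - 11*a^3 - 18*a^2 - 17*a - 9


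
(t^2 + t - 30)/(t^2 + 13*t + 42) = (t - 5)/(t + 7)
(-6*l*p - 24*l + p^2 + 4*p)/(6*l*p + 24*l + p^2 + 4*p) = (-6*l + p)/(6*l + p)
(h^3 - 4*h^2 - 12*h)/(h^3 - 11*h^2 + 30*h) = (h + 2)/(h - 5)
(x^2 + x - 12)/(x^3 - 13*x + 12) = 1/(x - 1)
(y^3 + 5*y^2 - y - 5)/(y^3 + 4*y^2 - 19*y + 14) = (y^2 + 6*y + 5)/(y^2 + 5*y - 14)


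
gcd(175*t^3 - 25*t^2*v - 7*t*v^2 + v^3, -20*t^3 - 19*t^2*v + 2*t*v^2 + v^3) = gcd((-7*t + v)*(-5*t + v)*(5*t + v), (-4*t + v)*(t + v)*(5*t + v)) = 5*t + v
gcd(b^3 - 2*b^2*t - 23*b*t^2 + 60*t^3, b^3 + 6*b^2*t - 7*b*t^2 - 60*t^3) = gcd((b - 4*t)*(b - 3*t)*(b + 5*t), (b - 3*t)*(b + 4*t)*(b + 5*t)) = -b^2 - 2*b*t + 15*t^2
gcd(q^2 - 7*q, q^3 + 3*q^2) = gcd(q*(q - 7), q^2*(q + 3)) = q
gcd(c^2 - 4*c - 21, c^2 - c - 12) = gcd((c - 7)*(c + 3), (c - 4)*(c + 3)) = c + 3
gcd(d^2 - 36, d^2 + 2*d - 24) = d + 6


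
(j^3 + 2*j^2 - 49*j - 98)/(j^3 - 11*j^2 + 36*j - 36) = (j^3 + 2*j^2 - 49*j - 98)/(j^3 - 11*j^2 + 36*j - 36)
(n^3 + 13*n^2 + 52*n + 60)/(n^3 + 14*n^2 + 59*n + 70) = (n + 6)/(n + 7)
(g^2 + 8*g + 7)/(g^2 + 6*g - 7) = (g + 1)/(g - 1)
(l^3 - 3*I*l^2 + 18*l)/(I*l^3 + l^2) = (l^2 - 3*I*l + 18)/(l*(I*l + 1))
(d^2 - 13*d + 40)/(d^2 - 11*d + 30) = (d - 8)/(d - 6)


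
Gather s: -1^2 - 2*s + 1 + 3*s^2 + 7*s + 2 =3*s^2 + 5*s + 2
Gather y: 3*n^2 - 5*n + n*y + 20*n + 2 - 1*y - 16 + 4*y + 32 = 3*n^2 + 15*n + y*(n + 3) + 18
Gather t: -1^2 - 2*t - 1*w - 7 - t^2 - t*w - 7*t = -t^2 + t*(-w - 9) - w - 8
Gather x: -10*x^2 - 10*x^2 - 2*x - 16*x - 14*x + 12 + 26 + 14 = -20*x^2 - 32*x + 52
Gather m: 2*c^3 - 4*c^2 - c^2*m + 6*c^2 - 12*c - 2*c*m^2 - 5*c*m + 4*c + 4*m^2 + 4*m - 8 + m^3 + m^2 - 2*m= 2*c^3 + 2*c^2 - 8*c + m^3 + m^2*(5 - 2*c) + m*(-c^2 - 5*c + 2) - 8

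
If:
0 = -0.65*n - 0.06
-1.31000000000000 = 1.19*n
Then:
No Solution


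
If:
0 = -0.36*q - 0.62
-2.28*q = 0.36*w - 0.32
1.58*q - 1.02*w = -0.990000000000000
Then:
No Solution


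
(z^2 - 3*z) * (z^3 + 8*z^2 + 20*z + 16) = z^5 + 5*z^4 - 4*z^3 - 44*z^2 - 48*z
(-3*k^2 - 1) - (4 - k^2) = -2*k^2 - 5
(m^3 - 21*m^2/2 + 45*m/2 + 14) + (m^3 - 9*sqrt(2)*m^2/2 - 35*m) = 2*m^3 - 21*m^2/2 - 9*sqrt(2)*m^2/2 - 25*m/2 + 14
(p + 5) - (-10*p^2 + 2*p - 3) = 10*p^2 - p + 8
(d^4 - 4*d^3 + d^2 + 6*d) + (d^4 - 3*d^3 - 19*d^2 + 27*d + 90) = 2*d^4 - 7*d^3 - 18*d^2 + 33*d + 90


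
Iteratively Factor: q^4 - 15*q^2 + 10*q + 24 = (q + 1)*(q^3 - q^2 - 14*q + 24) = (q - 3)*(q + 1)*(q^2 + 2*q - 8) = (q - 3)*(q - 2)*(q + 1)*(q + 4)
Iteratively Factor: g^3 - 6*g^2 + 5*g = (g - 5)*(g^2 - g) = (g - 5)*(g - 1)*(g)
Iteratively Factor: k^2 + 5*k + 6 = (k + 2)*(k + 3)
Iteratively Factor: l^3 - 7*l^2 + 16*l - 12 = (l - 2)*(l^2 - 5*l + 6) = (l - 3)*(l - 2)*(l - 2)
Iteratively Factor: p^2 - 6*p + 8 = (p - 4)*(p - 2)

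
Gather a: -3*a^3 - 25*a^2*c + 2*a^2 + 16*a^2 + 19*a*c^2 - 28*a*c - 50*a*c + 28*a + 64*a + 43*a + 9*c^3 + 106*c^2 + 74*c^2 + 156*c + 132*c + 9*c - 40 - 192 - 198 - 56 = -3*a^3 + a^2*(18 - 25*c) + a*(19*c^2 - 78*c + 135) + 9*c^3 + 180*c^2 + 297*c - 486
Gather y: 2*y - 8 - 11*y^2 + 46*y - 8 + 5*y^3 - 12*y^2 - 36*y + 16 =5*y^3 - 23*y^2 + 12*y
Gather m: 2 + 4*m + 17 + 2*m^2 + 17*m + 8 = 2*m^2 + 21*m + 27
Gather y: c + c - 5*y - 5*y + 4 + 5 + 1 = 2*c - 10*y + 10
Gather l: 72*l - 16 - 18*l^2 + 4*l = -18*l^2 + 76*l - 16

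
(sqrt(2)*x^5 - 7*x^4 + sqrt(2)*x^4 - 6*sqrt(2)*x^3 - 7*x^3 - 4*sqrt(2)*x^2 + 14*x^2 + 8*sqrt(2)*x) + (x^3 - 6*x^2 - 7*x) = sqrt(2)*x^5 - 7*x^4 + sqrt(2)*x^4 - 6*sqrt(2)*x^3 - 6*x^3 - 4*sqrt(2)*x^2 + 8*x^2 - 7*x + 8*sqrt(2)*x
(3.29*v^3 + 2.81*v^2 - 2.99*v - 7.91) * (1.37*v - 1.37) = 4.5073*v^4 - 0.6576*v^3 - 7.946*v^2 - 6.7404*v + 10.8367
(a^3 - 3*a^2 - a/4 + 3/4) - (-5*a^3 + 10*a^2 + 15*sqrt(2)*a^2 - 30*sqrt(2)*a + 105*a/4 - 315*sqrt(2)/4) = 6*a^3 - 15*sqrt(2)*a^2 - 13*a^2 - 53*a/2 + 30*sqrt(2)*a + 3/4 + 315*sqrt(2)/4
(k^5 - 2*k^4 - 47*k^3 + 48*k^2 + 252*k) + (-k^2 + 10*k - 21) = k^5 - 2*k^4 - 47*k^3 + 47*k^2 + 262*k - 21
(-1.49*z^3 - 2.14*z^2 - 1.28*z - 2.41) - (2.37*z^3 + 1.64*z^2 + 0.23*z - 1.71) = -3.86*z^3 - 3.78*z^2 - 1.51*z - 0.7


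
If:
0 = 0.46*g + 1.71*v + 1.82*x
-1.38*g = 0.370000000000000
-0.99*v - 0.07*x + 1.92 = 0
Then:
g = -0.27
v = 2.07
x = -1.88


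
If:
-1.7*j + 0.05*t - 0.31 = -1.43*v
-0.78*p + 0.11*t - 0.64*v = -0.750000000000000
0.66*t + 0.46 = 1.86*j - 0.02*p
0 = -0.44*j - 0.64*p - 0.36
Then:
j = -6.35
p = 3.80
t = -18.70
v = -6.68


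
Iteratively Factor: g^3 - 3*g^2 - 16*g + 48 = (g - 4)*(g^2 + g - 12) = (g - 4)*(g - 3)*(g + 4)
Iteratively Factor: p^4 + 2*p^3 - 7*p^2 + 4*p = (p)*(p^3 + 2*p^2 - 7*p + 4) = p*(p - 1)*(p^2 + 3*p - 4) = p*(p - 1)^2*(p + 4)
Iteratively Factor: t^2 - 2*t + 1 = (t - 1)*(t - 1)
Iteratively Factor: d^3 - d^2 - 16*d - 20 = (d - 5)*(d^2 + 4*d + 4) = (d - 5)*(d + 2)*(d + 2)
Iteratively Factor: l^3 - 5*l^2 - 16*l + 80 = (l + 4)*(l^2 - 9*l + 20) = (l - 5)*(l + 4)*(l - 4)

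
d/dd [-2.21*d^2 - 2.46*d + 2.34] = -4.42*d - 2.46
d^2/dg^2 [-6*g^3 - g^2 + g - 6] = -36*g - 2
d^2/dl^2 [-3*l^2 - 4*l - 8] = -6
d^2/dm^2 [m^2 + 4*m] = 2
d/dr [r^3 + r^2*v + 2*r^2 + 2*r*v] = 3*r^2 + 2*r*v + 4*r + 2*v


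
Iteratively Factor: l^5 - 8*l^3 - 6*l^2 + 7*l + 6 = (l - 3)*(l^4 + 3*l^3 + l^2 - 3*l - 2) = (l - 3)*(l - 1)*(l^3 + 4*l^2 + 5*l + 2) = (l - 3)*(l - 1)*(l + 2)*(l^2 + 2*l + 1) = (l - 3)*(l - 1)*(l + 1)*(l + 2)*(l + 1)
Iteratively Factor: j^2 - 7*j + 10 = (j - 5)*(j - 2)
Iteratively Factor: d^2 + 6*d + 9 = (d + 3)*(d + 3)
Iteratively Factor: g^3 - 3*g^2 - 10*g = (g - 5)*(g^2 + 2*g) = (g - 5)*(g + 2)*(g)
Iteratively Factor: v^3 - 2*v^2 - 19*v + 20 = (v + 4)*(v^2 - 6*v + 5) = (v - 1)*(v + 4)*(v - 5)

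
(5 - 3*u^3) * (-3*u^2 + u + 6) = 9*u^5 - 3*u^4 - 18*u^3 - 15*u^2 + 5*u + 30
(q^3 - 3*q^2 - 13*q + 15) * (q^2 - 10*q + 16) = q^5 - 13*q^4 + 33*q^3 + 97*q^2 - 358*q + 240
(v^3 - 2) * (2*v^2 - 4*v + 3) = 2*v^5 - 4*v^4 + 3*v^3 - 4*v^2 + 8*v - 6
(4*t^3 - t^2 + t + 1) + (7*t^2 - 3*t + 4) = 4*t^3 + 6*t^2 - 2*t + 5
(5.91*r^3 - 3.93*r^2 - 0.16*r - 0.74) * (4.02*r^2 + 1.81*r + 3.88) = 23.7582*r^5 - 5.1015*r^4 + 15.1743*r^3 - 18.5128*r^2 - 1.9602*r - 2.8712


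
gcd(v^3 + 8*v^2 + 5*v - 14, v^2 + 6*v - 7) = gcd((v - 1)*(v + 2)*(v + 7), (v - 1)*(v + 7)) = v^2 + 6*v - 7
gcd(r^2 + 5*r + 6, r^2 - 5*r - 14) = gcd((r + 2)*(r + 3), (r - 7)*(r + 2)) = r + 2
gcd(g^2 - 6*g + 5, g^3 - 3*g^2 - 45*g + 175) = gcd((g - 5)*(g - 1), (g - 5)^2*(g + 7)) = g - 5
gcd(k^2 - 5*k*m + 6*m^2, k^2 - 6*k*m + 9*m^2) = k - 3*m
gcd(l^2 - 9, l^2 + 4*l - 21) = l - 3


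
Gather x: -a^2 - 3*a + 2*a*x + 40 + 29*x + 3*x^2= -a^2 - 3*a + 3*x^2 + x*(2*a + 29) + 40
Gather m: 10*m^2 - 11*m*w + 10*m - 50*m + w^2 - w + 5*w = 10*m^2 + m*(-11*w - 40) + w^2 + 4*w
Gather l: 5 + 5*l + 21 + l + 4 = 6*l + 30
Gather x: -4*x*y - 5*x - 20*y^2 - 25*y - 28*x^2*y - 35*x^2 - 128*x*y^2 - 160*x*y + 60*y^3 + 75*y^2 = x^2*(-28*y - 35) + x*(-128*y^2 - 164*y - 5) + 60*y^3 + 55*y^2 - 25*y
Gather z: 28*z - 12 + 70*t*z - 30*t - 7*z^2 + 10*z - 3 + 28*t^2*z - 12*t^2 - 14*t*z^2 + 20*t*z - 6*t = -12*t^2 - 36*t + z^2*(-14*t - 7) + z*(28*t^2 + 90*t + 38) - 15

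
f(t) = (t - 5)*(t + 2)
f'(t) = 2*t - 3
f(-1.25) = -4.69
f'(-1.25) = -5.50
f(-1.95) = -0.35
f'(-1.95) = -6.90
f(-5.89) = 42.36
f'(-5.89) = -14.78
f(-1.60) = -2.64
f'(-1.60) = -6.20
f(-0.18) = -9.43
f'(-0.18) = -3.36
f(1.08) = -12.07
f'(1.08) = -0.84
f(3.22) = -9.29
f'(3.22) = 3.44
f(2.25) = -11.69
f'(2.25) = 1.50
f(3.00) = -10.00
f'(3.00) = 3.00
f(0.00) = -10.00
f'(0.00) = -3.00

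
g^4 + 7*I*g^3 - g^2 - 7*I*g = g*(g - 1)*(g + 1)*(g + 7*I)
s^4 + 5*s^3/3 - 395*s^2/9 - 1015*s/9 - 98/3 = (s - 7)*(s + 1/3)*(s + 7/3)*(s + 6)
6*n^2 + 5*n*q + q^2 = (2*n + q)*(3*n + q)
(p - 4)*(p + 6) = p^2 + 2*p - 24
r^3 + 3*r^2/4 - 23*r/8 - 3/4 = (r - 3/2)*(r + 1/4)*(r + 2)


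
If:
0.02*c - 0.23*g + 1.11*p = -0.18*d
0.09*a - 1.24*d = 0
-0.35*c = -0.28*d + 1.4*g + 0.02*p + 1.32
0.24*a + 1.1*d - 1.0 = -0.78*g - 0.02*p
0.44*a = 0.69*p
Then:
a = 0.55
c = -7.94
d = 0.04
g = 1.05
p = 0.35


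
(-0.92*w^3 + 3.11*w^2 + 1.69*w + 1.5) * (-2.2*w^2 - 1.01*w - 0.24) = 2.024*w^5 - 5.9128*w^4 - 6.6383*w^3 - 5.7533*w^2 - 1.9206*w - 0.36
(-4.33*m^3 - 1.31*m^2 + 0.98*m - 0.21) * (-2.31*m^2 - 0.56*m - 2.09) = 10.0023*m^5 + 5.4509*m^4 + 7.5195*m^3 + 2.6742*m^2 - 1.9306*m + 0.4389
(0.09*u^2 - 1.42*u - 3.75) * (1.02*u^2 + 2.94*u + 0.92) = 0.0918*u^4 - 1.1838*u^3 - 7.917*u^2 - 12.3314*u - 3.45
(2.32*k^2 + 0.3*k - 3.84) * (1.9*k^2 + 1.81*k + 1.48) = 4.408*k^4 + 4.7692*k^3 - 3.3194*k^2 - 6.5064*k - 5.6832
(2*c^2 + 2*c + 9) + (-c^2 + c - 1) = c^2 + 3*c + 8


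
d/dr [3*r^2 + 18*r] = 6*r + 18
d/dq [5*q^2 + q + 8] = 10*q + 1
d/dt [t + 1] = 1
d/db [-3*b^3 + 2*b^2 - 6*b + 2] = -9*b^2 + 4*b - 6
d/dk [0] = 0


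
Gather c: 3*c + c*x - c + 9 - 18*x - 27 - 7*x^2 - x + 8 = c*(x + 2) - 7*x^2 - 19*x - 10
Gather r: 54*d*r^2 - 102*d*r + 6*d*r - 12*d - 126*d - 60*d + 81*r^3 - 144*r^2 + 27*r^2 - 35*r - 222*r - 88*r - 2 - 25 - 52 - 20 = -198*d + 81*r^3 + r^2*(54*d - 117) + r*(-96*d - 345) - 99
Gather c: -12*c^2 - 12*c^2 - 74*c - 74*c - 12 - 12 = -24*c^2 - 148*c - 24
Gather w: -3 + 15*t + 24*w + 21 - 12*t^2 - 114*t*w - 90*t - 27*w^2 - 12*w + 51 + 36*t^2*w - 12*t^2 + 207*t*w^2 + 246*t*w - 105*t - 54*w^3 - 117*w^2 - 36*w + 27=-24*t^2 - 180*t - 54*w^3 + w^2*(207*t - 144) + w*(36*t^2 + 132*t - 24) + 96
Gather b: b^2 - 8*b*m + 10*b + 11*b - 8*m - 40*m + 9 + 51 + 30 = b^2 + b*(21 - 8*m) - 48*m + 90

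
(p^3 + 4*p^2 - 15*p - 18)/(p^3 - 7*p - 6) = (p + 6)/(p + 2)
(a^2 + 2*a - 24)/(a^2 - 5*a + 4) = (a + 6)/(a - 1)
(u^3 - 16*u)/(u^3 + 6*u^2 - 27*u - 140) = u*(u - 4)/(u^2 + 2*u - 35)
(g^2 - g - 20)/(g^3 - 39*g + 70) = (g + 4)/(g^2 + 5*g - 14)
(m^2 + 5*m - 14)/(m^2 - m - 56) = (m - 2)/(m - 8)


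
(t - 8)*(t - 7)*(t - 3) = t^3 - 18*t^2 + 101*t - 168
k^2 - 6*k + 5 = (k - 5)*(k - 1)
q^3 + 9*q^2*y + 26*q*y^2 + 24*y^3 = (q + 2*y)*(q + 3*y)*(q + 4*y)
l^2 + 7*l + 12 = (l + 3)*(l + 4)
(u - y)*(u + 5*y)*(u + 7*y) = u^3 + 11*u^2*y + 23*u*y^2 - 35*y^3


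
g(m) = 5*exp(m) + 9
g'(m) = 5*exp(m)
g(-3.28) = 9.19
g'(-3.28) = 0.19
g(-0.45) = 12.19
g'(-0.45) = 3.19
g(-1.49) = 10.13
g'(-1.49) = 1.13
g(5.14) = 862.58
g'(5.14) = 853.58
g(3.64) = 199.46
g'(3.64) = 190.46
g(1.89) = 42.10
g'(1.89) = 33.10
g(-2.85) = 9.29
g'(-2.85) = 0.29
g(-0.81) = 11.22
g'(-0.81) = 2.22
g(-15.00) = 9.00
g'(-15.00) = 0.00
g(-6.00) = 9.01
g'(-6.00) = 0.01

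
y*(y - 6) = y^2 - 6*y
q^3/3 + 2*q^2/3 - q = q*(q/3 + 1)*(q - 1)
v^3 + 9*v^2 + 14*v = v*(v + 2)*(v + 7)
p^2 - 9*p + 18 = (p - 6)*(p - 3)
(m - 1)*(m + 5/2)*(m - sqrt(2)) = m^3 - sqrt(2)*m^2 + 3*m^2/2 - 5*m/2 - 3*sqrt(2)*m/2 + 5*sqrt(2)/2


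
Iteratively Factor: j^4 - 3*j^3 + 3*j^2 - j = (j - 1)*(j^3 - 2*j^2 + j) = j*(j - 1)*(j^2 - 2*j + 1) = j*(j - 1)^2*(j - 1)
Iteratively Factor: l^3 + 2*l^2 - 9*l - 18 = (l + 2)*(l^2 - 9) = (l - 3)*(l + 2)*(l + 3)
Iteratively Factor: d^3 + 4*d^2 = (d)*(d^2 + 4*d) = d*(d + 4)*(d)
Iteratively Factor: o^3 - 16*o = (o + 4)*(o^2 - 4*o) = o*(o + 4)*(o - 4)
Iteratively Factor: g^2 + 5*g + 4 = (g + 4)*(g + 1)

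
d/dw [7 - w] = -1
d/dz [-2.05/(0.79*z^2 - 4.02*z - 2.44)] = (3.239*z - 8.241)/(-0.79*z^2 + 4.02*z + 2.44)^2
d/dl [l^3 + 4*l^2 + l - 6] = 3*l^2 + 8*l + 1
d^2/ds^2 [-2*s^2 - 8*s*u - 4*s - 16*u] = -4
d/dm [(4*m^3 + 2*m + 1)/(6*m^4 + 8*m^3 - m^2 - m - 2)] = (-24*m^6 - 40*m^4 - 64*m^3 - 46*m^2 + 2*m - 3)/(36*m^8 + 96*m^7 + 52*m^6 - 28*m^5 - 39*m^4 - 30*m^3 + 5*m^2 + 4*m + 4)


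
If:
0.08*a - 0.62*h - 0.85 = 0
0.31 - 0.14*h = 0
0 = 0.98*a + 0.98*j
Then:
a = 27.79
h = 2.21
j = -27.79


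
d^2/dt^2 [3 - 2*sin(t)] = 2*sin(t)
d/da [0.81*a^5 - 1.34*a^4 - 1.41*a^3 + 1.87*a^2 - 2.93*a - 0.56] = 4.05*a^4 - 5.36*a^3 - 4.23*a^2 + 3.74*a - 2.93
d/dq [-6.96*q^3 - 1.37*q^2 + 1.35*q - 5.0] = -20.88*q^2 - 2.74*q + 1.35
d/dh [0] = 0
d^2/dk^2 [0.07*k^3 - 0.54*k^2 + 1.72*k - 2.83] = 0.42*k - 1.08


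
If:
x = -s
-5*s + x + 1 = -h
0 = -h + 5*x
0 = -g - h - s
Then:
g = 4/11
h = -5/11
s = 1/11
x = -1/11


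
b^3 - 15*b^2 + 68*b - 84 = (b - 7)*(b - 6)*(b - 2)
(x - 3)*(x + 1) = x^2 - 2*x - 3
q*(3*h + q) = 3*h*q + q^2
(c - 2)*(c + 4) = c^2 + 2*c - 8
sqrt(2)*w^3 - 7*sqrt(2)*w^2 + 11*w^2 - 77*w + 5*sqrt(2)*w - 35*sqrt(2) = (w - 7)*(w + 5*sqrt(2))*(sqrt(2)*w + 1)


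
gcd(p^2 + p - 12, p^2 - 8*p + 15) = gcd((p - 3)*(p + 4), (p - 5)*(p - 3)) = p - 3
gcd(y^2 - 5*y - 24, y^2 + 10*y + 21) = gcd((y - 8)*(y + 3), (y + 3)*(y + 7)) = y + 3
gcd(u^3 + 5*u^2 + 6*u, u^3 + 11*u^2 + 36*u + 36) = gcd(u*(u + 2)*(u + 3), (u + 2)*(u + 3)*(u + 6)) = u^2 + 5*u + 6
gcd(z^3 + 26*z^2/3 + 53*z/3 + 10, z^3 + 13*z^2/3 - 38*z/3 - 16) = z^2 + 7*z + 6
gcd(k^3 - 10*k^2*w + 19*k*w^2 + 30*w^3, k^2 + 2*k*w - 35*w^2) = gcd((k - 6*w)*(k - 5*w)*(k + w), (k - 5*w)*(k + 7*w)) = -k + 5*w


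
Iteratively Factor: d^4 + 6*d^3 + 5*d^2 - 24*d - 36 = (d + 3)*(d^3 + 3*d^2 - 4*d - 12) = (d - 2)*(d + 3)*(d^2 + 5*d + 6) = (d - 2)*(d + 3)^2*(d + 2)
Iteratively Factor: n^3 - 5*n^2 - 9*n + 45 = (n - 3)*(n^2 - 2*n - 15) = (n - 5)*(n - 3)*(n + 3)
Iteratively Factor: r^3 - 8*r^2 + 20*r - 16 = (r - 2)*(r^2 - 6*r + 8) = (r - 4)*(r - 2)*(r - 2)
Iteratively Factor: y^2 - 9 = (y - 3)*(y + 3)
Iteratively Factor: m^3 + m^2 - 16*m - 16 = (m + 4)*(m^2 - 3*m - 4) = (m - 4)*(m + 4)*(m + 1)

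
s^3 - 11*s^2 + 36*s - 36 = (s - 6)*(s - 3)*(s - 2)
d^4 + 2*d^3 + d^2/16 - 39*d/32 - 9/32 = (d - 3/4)*(d + 1/4)*(d + 1)*(d + 3/2)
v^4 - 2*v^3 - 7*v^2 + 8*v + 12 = (v - 3)*(v - 2)*(v + 1)*(v + 2)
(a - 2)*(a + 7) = a^2 + 5*a - 14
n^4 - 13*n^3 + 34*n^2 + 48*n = n*(n - 8)*(n - 6)*(n + 1)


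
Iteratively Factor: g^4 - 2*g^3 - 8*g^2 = (g)*(g^3 - 2*g^2 - 8*g) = g*(g - 4)*(g^2 + 2*g) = g*(g - 4)*(g + 2)*(g)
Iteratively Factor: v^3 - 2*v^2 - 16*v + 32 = (v - 2)*(v^2 - 16) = (v - 2)*(v + 4)*(v - 4)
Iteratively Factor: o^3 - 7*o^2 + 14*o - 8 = (o - 2)*(o^2 - 5*o + 4) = (o - 4)*(o - 2)*(o - 1)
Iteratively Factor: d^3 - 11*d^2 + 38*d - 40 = (d - 4)*(d^2 - 7*d + 10) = (d - 5)*(d - 4)*(d - 2)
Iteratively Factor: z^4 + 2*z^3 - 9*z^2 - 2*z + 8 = (z - 1)*(z^3 + 3*z^2 - 6*z - 8) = (z - 1)*(z + 1)*(z^2 + 2*z - 8) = (z - 2)*(z - 1)*(z + 1)*(z + 4)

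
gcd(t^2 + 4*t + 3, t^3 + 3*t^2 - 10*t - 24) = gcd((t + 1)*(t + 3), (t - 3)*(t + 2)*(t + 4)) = 1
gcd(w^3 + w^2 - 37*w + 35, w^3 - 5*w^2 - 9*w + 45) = w - 5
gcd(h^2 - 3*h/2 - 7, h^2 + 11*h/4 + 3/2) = h + 2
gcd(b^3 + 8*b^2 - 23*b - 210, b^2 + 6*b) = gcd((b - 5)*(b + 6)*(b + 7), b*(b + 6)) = b + 6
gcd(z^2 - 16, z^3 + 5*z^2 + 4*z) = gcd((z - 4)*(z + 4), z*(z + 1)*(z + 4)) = z + 4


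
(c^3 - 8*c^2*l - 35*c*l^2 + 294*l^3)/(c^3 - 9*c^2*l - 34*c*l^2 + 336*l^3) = (c - 7*l)/(c - 8*l)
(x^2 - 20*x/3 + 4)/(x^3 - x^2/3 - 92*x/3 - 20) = (3*x - 2)/(3*x^2 + 17*x + 10)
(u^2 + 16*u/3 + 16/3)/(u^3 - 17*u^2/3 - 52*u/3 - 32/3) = (u + 4)/(u^2 - 7*u - 8)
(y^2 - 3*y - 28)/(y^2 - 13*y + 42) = (y + 4)/(y - 6)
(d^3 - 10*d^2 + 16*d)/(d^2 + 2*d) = (d^2 - 10*d + 16)/(d + 2)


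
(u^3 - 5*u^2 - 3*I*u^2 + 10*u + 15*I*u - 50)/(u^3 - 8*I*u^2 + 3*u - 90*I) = (u^2 + u*(-5 + 2*I) - 10*I)/(u^2 - 3*I*u + 18)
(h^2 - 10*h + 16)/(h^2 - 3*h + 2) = (h - 8)/(h - 1)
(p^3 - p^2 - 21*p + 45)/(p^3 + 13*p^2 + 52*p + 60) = (p^2 - 6*p + 9)/(p^2 + 8*p + 12)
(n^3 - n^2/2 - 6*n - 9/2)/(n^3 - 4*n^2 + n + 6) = (n + 3/2)/(n - 2)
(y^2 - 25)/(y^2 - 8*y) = (y^2 - 25)/(y*(y - 8))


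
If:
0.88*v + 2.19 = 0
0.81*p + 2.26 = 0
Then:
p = -2.79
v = -2.49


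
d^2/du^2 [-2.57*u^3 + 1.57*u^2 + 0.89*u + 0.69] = 3.14 - 15.42*u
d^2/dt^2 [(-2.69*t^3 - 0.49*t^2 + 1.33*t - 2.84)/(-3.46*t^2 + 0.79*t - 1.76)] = (5.6843418860808e-14*t^5 - 1.06581410364015e-14*t^4 - 58.570114*t^3 + 163.651584*t^2 + 52.013136*t - 31.706856)/(41.421736*t^6 - 28.372692*t^5 + 69.688206*t^4 - 29.357743*t^3 + 35.448336*t^2 - 7.341312*t + 5.451776)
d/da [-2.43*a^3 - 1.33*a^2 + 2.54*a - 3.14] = -7.29*a^2 - 2.66*a + 2.54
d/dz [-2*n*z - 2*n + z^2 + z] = -2*n + 2*z + 1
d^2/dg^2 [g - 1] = 0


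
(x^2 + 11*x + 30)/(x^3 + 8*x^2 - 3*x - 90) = 1/(x - 3)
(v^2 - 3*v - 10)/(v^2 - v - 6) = (v - 5)/(v - 3)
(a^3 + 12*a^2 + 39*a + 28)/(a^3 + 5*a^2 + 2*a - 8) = (a^2 + 8*a + 7)/(a^2 + a - 2)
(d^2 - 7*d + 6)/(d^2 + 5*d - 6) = (d - 6)/(d + 6)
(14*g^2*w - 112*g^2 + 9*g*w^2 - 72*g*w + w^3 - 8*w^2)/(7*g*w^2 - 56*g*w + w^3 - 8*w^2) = (2*g + w)/w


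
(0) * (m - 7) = 0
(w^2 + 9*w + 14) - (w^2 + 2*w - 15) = 7*w + 29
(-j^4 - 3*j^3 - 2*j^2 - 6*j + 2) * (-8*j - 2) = 8*j^5 + 26*j^4 + 22*j^3 + 52*j^2 - 4*j - 4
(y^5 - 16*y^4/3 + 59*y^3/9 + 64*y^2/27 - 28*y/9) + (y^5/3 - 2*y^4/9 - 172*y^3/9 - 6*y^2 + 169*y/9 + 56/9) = 4*y^5/3 - 50*y^4/9 - 113*y^3/9 - 98*y^2/27 + 47*y/3 + 56/9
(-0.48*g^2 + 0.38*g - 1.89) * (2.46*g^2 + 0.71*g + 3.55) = -1.1808*g^4 + 0.594*g^3 - 6.0836*g^2 + 0.00710000000000011*g - 6.7095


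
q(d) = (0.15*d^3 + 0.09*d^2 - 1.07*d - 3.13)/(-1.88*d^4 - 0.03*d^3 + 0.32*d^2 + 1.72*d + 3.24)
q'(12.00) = 0.00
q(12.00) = -0.01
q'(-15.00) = 0.00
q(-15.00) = 0.00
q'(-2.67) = 0.02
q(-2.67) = 0.03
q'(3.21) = -0.03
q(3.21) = 0.00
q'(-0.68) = 2.07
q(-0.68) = -1.32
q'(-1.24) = 4.01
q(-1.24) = 0.70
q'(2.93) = -0.05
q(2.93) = 0.01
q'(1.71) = -1.73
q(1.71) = 0.43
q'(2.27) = -0.21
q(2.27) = 0.08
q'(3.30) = -0.02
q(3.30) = 0.00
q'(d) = (0.45*d^2 + 0.18*d - 1.07)/(-1.88*d^4 - 0.03*d^3 + 0.32*d^2 + 1.72*d + 3.24) + (0.15*d^3 + 0.09*d^2 - 1.07*d - 3.13)*(7.52*d^3 + 0.09*d^2 - 0.64*d - 1.72)/(-1.88*d^4 - 0.03*d^3 + 0.32*d^2 + 1.72*d + 3.24)^2 = (0.282*d^6 + 0.3384*d^5 - 5.9841*d^4 - 23.0858*d^3 + 1.6735*d^2 + 2.5864*d + 1.9168)/(3.5344*d^8 + 0.1128*d^7 - 1.2023*d^6 - 6.4864*d^5 - 12.1832*d^4 + 0.9064*d^3 + 5.032*d^2 + 11.1456*d + 10.4976)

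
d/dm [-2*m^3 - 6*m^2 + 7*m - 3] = -6*m^2 - 12*m + 7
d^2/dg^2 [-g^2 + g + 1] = -2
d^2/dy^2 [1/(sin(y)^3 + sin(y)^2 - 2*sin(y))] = (-9*sin(y)^2 - 20*sin(y) - 8 + 14/sin(y) + 4/sin(y)^2 - 8/sin(y)^3)/((sin(y) - 1)^2*(sin(y) + 2)^3)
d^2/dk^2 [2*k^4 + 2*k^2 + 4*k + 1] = 24*k^2 + 4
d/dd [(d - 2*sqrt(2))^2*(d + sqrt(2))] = 3*d*(d - 2*sqrt(2))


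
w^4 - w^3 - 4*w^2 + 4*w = w*(w - 2)*(w - 1)*(w + 2)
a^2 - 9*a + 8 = (a - 8)*(a - 1)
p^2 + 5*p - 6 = (p - 1)*(p + 6)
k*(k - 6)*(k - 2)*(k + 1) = k^4 - 7*k^3 + 4*k^2 + 12*k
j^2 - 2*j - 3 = (j - 3)*(j + 1)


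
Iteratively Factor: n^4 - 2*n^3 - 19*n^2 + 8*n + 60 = (n - 5)*(n^3 + 3*n^2 - 4*n - 12) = (n - 5)*(n + 2)*(n^2 + n - 6) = (n - 5)*(n + 2)*(n + 3)*(n - 2)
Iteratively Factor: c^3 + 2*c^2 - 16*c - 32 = (c + 4)*(c^2 - 2*c - 8) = (c + 2)*(c + 4)*(c - 4)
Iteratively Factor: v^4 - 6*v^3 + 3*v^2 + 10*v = (v + 1)*(v^3 - 7*v^2 + 10*v) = (v - 5)*(v + 1)*(v^2 - 2*v) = (v - 5)*(v - 2)*(v + 1)*(v)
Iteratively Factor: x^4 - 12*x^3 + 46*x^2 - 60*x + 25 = (x - 1)*(x^3 - 11*x^2 + 35*x - 25) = (x - 5)*(x - 1)*(x^2 - 6*x + 5) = (x - 5)*(x - 1)^2*(x - 5)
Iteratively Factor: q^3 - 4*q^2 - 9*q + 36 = (q - 3)*(q^2 - q - 12) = (q - 4)*(q - 3)*(q + 3)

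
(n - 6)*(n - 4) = n^2 - 10*n + 24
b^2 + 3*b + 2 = (b + 1)*(b + 2)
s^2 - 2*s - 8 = (s - 4)*(s + 2)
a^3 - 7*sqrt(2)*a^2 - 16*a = a*(a - 8*sqrt(2))*(a + sqrt(2))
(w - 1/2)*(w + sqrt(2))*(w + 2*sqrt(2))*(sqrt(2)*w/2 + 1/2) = sqrt(2)*w^4/2 - sqrt(2)*w^3/4 + 7*w^3/2 - 7*w^2/4 + 7*sqrt(2)*w^2/2 - 7*sqrt(2)*w/4 + 2*w - 1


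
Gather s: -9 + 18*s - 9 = 18*s - 18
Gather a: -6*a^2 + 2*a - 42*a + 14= -6*a^2 - 40*a + 14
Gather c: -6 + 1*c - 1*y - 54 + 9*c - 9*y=10*c - 10*y - 60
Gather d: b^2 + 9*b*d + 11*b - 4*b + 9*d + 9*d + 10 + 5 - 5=b^2 + 7*b + d*(9*b + 18) + 10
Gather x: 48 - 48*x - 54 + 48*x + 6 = 0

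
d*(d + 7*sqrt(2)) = d^2 + 7*sqrt(2)*d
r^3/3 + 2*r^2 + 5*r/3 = r*(r/3 + 1/3)*(r + 5)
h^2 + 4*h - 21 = (h - 3)*(h + 7)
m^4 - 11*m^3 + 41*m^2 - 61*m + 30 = (m - 5)*(m - 3)*(m - 2)*(m - 1)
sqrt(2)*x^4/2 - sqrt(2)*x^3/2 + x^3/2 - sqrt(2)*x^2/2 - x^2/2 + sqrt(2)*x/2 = x*(x - 1)*(x - sqrt(2)/2)*(sqrt(2)*x/2 + 1)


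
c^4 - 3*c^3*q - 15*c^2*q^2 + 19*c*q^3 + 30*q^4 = (c - 5*q)*(c - 2*q)*(c + q)*(c + 3*q)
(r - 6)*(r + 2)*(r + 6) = r^3 + 2*r^2 - 36*r - 72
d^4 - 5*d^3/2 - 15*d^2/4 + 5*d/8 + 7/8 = (d - 7/2)*(d - 1/2)*(d + 1/2)*(d + 1)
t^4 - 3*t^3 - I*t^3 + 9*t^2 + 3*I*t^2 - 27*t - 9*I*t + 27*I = (t - 3)*(t - 3*I)*(t - I)*(t + 3*I)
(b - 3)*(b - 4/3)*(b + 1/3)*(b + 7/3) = b^4 - 5*b^3/3 - 61*b^2/9 + 197*b/27 + 28/9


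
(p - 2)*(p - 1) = p^2 - 3*p + 2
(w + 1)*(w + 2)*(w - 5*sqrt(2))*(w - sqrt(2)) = w^4 - 6*sqrt(2)*w^3 + 3*w^3 - 18*sqrt(2)*w^2 + 12*w^2 - 12*sqrt(2)*w + 30*w + 20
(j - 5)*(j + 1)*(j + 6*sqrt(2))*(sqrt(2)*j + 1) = sqrt(2)*j^4 - 4*sqrt(2)*j^3 + 13*j^3 - 52*j^2 + sqrt(2)*j^2 - 65*j - 24*sqrt(2)*j - 30*sqrt(2)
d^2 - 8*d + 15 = (d - 5)*(d - 3)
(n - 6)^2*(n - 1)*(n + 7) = n^4 - 6*n^3 - 43*n^2 + 300*n - 252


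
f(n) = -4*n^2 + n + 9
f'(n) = 1 - 8*n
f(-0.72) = 6.21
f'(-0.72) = 6.76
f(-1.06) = 3.45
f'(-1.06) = 9.48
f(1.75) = -1.50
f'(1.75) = -13.00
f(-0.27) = 8.44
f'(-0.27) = 3.16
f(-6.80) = -182.76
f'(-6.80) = 55.40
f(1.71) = -0.99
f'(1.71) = -12.68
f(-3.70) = -49.46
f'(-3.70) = 30.60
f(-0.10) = 8.86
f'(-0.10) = 1.80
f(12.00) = -555.00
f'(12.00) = -95.00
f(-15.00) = -906.00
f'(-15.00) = 121.00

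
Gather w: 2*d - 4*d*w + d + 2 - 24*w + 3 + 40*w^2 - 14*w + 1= 3*d + 40*w^2 + w*(-4*d - 38) + 6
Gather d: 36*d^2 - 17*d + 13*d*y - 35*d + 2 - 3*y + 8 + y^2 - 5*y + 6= 36*d^2 + d*(13*y - 52) + y^2 - 8*y + 16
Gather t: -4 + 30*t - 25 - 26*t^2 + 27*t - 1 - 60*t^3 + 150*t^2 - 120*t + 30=-60*t^3 + 124*t^2 - 63*t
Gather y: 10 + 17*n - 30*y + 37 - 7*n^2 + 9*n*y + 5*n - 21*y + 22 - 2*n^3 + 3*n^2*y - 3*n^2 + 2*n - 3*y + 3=-2*n^3 - 10*n^2 + 24*n + y*(3*n^2 + 9*n - 54) + 72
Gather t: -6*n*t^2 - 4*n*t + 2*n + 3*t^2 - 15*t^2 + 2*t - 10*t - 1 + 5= 2*n + t^2*(-6*n - 12) + t*(-4*n - 8) + 4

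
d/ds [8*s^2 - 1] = 16*s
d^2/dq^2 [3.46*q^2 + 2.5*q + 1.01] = 6.92000000000000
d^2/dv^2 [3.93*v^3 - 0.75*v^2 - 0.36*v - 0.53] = 23.58*v - 1.5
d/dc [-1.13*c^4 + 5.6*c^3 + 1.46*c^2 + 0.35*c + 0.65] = -4.52*c^3 + 16.8*c^2 + 2.92*c + 0.35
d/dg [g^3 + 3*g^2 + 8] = 3*g*(g + 2)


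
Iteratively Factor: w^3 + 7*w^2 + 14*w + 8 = (w + 2)*(w^2 + 5*w + 4) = (w + 2)*(w + 4)*(w + 1)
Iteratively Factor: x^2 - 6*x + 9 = (x - 3)*(x - 3)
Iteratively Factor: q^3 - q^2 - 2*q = (q)*(q^2 - q - 2) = q*(q + 1)*(q - 2)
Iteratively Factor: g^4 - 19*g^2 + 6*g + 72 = (g + 2)*(g^3 - 2*g^2 - 15*g + 36) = (g + 2)*(g + 4)*(g^2 - 6*g + 9) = (g - 3)*(g + 2)*(g + 4)*(g - 3)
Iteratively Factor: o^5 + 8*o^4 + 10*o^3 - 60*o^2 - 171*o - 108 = (o + 3)*(o^4 + 5*o^3 - 5*o^2 - 45*o - 36) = (o - 3)*(o + 3)*(o^3 + 8*o^2 + 19*o + 12) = (o - 3)*(o + 3)^2*(o^2 + 5*o + 4) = (o - 3)*(o + 3)^2*(o + 4)*(o + 1)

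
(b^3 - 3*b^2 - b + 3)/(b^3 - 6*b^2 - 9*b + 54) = (b^2 - 1)/(b^2 - 3*b - 18)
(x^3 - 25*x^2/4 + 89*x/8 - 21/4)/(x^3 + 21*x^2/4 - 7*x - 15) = (8*x^2 - 34*x + 21)/(2*(4*x^2 + 29*x + 30))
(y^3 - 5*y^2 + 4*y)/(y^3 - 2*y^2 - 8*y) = (y - 1)/(y + 2)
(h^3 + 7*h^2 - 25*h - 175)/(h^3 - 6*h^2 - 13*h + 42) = (h^3 + 7*h^2 - 25*h - 175)/(h^3 - 6*h^2 - 13*h + 42)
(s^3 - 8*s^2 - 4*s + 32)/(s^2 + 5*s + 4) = (s^3 - 8*s^2 - 4*s + 32)/(s^2 + 5*s + 4)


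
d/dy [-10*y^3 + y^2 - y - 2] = -30*y^2 + 2*y - 1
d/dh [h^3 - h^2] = h*(3*h - 2)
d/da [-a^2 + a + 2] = 1 - 2*a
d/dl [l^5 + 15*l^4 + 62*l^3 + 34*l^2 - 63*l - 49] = 5*l^4 + 60*l^3 + 186*l^2 + 68*l - 63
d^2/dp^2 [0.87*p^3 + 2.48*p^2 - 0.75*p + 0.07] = 5.22*p + 4.96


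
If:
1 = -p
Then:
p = -1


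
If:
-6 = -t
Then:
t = 6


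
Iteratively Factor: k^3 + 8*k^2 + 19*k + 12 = (k + 4)*(k^2 + 4*k + 3) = (k + 1)*(k + 4)*(k + 3)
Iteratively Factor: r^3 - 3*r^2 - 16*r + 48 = (r - 3)*(r^2 - 16) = (r - 4)*(r - 3)*(r + 4)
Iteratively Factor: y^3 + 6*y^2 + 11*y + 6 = (y + 3)*(y^2 + 3*y + 2) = (y + 1)*(y + 3)*(y + 2)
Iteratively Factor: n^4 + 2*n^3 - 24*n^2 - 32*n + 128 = (n - 4)*(n^3 + 6*n^2 - 32) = (n - 4)*(n + 4)*(n^2 + 2*n - 8) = (n - 4)*(n + 4)^2*(n - 2)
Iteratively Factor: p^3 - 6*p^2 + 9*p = (p - 3)*(p^2 - 3*p) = (p - 3)^2*(p)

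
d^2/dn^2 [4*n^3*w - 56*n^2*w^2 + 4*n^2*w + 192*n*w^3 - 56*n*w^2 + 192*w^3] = 8*w*(3*n - 14*w + 1)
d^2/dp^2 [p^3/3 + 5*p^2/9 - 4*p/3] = 2*p + 10/9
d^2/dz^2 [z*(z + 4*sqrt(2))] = 2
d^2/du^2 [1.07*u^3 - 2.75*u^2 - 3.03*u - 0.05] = 6.42*u - 5.5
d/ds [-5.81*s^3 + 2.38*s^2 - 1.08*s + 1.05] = -17.43*s^2 + 4.76*s - 1.08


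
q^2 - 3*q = q*(q - 3)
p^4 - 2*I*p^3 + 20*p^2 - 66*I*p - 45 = (p - 3*I)^2*(p - I)*(p + 5*I)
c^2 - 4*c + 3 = (c - 3)*(c - 1)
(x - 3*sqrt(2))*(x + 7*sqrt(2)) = x^2 + 4*sqrt(2)*x - 42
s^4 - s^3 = s^3*(s - 1)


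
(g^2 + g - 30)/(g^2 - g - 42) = (g - 5)/(g - 7)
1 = 1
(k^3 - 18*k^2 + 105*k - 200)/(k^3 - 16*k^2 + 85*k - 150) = (k - 8)/(k - 6)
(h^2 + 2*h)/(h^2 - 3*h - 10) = h/(h - 5)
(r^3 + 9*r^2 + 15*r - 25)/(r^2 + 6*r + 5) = (r^2 + 4*r - 5)/(r + 1)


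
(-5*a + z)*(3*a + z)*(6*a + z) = -90*a^3 - 27*a^2*z + 4*a*z^2 + z^3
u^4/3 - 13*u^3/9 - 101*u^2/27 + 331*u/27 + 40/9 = (u/3 + 1)*(u - 5)*(u - 8/3)*(u + 1/3)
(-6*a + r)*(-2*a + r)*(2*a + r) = 24*a^3 - 4*a^2*r - 6*a*r^2 + r^3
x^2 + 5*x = x*(x + 5)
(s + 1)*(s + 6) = s^2 + 7*s + 6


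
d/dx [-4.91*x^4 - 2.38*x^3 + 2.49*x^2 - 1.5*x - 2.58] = -19.64*x^3 - 7.14*x^2 + 4.98*x - 1.5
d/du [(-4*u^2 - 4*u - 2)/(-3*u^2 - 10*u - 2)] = 4*(7*u^2 + u - 3)/(9*u^4 + 60*u^3 + 112*u^2 + 40*u + 4)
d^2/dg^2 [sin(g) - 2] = -sin(g)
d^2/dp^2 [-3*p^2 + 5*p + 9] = -6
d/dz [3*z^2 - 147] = 6*z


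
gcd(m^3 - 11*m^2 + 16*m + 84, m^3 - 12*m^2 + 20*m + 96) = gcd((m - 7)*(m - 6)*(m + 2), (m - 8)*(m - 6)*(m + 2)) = m^2 - 4*m - 12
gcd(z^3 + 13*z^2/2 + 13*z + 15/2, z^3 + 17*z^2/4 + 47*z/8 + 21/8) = z + 1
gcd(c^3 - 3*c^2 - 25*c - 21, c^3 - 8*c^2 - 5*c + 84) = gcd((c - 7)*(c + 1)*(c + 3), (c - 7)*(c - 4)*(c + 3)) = c^2 - 4*c - 21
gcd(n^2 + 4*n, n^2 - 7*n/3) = n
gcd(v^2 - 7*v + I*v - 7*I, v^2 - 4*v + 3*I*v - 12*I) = 1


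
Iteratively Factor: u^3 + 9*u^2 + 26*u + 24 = (u + 4)*(u^2 + 5*u + 6) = (u + 2)*(u + 4)*(u + 3)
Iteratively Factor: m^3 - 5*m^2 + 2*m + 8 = (m - 4)*(m^2 - m - 2) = (m - 4)*(m - 2)*(m + 1)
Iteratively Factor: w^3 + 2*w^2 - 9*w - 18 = (w - 3)*(w^2 + 5*w + 6) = (w - 3)*(w + 3)*(w + 2)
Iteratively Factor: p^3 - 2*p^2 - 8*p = (p + 2)*(p^2 - 4*p) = p*(p + 2)*(p - 4)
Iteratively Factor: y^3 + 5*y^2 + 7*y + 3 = (y + 1)*(y^2 + 4*y + 3) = (y + 1)*(y + 3)*(y + 1)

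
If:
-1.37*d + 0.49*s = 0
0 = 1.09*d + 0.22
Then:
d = -0.20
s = -0.56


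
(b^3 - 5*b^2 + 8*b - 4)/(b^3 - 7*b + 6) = (b - 2)/(b + 3)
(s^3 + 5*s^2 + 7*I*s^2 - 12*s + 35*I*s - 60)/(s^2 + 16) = (s^2 + s*(5 + 3*I) + 15*I)/(s - 4*I)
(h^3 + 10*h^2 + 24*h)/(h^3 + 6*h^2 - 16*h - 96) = h/(h - 4)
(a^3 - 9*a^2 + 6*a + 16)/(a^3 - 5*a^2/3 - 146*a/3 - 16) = 3*(a^2 - a - 2)/(3*a^2 + 19*a + 6)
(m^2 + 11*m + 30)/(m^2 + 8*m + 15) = (m + 6)/(m + 3)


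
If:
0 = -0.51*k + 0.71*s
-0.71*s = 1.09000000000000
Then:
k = -2.14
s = -1.54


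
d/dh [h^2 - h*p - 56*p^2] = 2*h - p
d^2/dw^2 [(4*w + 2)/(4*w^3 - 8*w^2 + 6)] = 4*(2*w^2*(2*w + 1)*(3*w - 4)^2 + (-6*w^2 + 8*w - (2*w + 1)*(3*w - 2))*(2*w^3 - 4*w^2 + 3))/(2*w^3 - 4*w^2 + 3)^3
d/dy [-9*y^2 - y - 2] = -18*y - 1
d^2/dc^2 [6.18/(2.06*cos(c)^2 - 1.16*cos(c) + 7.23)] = (-104.901792*(1 - cos(c)^2)^2 + 44.303184*cos(c)^3 + 307.408032*cos(c)^2 - 140.436792*cos(c) - 62.5539600000001)/(2.06*cos(c)^2 - 1.16*cos(c) + 7.23)^3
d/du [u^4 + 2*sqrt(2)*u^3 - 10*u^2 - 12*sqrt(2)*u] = 4*u^3 + 6*sqrt(2)*u^2 - 20*u - 12*sqrt(2)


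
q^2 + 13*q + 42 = (q + 6)*(q + 7)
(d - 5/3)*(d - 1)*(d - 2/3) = d^3 - 10*d^2/3 + 31*d/9 - 10/9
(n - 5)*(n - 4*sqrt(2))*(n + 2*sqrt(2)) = n^3 - 5*n^2 - 2*sqrt(2)*n^2 - 16*n + 10*sqrt(2)*n + 80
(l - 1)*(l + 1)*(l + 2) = l^3 + 2*l^2 - l - 2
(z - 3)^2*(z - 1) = z^3 - 7*z^2 + 15*z - 9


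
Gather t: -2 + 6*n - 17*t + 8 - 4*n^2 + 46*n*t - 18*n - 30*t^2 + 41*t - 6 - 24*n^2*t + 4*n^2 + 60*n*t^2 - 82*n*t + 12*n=t^2*(60*n - 30) + t*(-24*n^2 - 36*n + 24)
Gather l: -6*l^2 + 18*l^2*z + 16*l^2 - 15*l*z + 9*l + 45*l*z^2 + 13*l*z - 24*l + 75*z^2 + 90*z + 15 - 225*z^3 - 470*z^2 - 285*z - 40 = l^2*(18*z + 10) + l*(45*z^2 - 2*z - 15) - 225*z^3 - 395*z^2 - 195*z - 25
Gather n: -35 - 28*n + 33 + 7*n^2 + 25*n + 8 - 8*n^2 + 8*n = -n^2 + 5*n + 6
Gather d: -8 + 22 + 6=20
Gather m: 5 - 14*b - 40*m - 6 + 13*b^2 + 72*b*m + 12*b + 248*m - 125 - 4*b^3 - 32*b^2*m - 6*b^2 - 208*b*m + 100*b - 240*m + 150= -4*b^3 + 7*b^2 + 98*b + m*(-32*b^2 - 136*b - 32) + 24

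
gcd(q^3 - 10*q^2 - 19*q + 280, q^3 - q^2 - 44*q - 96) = q - 8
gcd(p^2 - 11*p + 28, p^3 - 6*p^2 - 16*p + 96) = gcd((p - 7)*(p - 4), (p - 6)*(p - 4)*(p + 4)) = p - 4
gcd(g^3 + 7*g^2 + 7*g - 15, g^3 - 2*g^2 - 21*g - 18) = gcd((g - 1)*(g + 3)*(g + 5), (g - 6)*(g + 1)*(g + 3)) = g + 3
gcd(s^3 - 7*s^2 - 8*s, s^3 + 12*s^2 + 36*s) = s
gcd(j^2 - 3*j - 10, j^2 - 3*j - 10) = j^2 - 3*j - 10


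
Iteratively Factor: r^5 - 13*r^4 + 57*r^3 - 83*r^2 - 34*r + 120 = (r - 2)*(r^4 - 11*r^3 + 35*r^2 - 13*r - 60) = (r - 4)*(r - 2)*(r^3 - 7*r^2 + 7*r + 15) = (r - 5)*(r - 4)*(r - 2)*(r^2 - 2*r - 3) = (r - 5)*(r - 4)*(r - 2)*(r + 1)*(r - 3)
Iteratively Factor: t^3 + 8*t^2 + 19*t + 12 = (t + 1)*(t^2 + 7*t + 12) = (t + 1)*(t + 4)*(t + 3)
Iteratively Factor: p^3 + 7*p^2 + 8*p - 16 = (p + 4)*(p^2 + 3*p - 4) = (p - 1)*(p + 4)*(p + 4)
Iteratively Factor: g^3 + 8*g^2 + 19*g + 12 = (g + 4)*(g^2 + 4*g + 3) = (g + 1)*(g + 4)*(g + 3)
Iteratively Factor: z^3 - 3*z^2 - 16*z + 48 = (z - 3)*(z^2 - 16) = (z - 4)*(z - 3)*(z + 4)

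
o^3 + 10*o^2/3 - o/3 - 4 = (o - 1)*(o + 4/3)*(o + 3)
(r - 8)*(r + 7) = r^2 - r - 56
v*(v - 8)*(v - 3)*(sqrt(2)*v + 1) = sqrt(2)*v^4 - 11*sqrt(2)*v^3 + v^3 - 11*v^2 + 24*sqrt(2)*v^2 + 24*v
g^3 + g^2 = g^2*(g + 1)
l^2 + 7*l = l*(l + 7)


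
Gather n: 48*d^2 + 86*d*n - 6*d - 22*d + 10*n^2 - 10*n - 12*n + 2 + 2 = 48*d^2 - 28*d + 10*n^2 + n*(86*d - 22) + 4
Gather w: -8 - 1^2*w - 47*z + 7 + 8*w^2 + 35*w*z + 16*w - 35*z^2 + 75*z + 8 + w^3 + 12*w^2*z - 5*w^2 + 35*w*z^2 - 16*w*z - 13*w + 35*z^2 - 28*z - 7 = w^3 + w^2*(12*z + 3) + w*(35*z^2 + 19*z + 2)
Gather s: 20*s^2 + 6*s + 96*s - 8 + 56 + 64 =20*s^2 + 102*s + 112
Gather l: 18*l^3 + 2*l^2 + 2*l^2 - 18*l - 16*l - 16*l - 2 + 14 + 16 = 18*l^3 + 4*l^2 - 50*l + 28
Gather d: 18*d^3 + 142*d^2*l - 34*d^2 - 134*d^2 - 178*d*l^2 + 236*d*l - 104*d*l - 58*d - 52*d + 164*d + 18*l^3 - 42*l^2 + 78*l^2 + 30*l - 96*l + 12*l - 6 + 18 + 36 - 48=18*d^3 + d^2*(142*l - 168) + d*(-178*l^2 + 132*l + 54) + 18*l^3 + 36*l^2 - 54*l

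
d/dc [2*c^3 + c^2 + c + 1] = 6*c^2 + 2*c + 1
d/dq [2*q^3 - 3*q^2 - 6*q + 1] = 6*q^2 - 6*q - 6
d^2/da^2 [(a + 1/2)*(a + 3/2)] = 2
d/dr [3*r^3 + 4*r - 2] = 9*r^2 + 4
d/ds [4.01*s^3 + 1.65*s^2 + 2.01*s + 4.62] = 12.03*s^2 + 3.3*s + 2.01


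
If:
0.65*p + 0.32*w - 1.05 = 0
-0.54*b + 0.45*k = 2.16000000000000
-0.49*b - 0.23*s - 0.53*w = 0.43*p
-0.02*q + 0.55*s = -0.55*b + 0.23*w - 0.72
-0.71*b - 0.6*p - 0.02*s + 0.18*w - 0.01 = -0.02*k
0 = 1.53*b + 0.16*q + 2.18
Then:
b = -1.35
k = 3.18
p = 1.66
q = -0.73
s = -0.02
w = -0.09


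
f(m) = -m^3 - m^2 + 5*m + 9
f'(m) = -3*m^2 - 2*m + 5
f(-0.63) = 5.70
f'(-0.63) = 5.07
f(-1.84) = 2.64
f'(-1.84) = -1.48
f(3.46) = -27.09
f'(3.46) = -37.83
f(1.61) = 10.28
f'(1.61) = -6.00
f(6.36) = -256.91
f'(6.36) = -129.07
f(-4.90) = 78.14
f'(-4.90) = -57.23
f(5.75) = -185.42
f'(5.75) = -105.69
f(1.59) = 10.40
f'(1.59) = -5.76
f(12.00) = -1803.00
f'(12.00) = -451.00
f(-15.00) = 3084.00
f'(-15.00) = -640.00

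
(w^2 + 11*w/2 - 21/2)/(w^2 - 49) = (w - 3/2)/(w - 7)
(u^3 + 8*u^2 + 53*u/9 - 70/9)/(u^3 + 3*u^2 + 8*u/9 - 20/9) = (u + 7)/(u + 2)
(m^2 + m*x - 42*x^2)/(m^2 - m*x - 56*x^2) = (-m + 6*x)/(-m + 8*x)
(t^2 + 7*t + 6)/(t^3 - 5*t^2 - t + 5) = (t + 6)/(t^2 - 6*t + 5)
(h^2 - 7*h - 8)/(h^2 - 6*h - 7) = (h - 8)/(h - 7)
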